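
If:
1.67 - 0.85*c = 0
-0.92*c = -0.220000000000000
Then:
No Solution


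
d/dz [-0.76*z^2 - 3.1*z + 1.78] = -1.52*z - 3.1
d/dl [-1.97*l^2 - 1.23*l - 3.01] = -3.94*l - 1.23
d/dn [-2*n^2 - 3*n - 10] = -4*n - 3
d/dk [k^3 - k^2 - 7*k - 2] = 3*k^2 - 2*k - 7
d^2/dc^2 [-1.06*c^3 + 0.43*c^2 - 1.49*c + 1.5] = 0.86 - 6.36*c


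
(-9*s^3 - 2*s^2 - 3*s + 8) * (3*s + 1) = -27*s^4 - 15*s^3 - 11*s^2 + 21*s + 8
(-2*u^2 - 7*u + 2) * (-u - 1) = 2*u^3 + 9*u^2 + 5*u - 2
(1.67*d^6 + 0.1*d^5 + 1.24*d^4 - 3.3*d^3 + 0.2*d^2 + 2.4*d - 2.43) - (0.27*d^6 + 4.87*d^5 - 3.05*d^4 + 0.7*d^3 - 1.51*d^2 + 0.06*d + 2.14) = 1.4*d^6 - 4.77*d^5 + 4.29*d^4 - 4.0*d^3 + 1.71*d^2 + 2.34*d - 4.57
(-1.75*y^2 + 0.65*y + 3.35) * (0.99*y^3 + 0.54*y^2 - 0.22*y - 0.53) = -1.7325*y^5 - 0.3015*y^4 + 4.0525*y^3 + 2.5935*y^2 - 1.0815*y - 1.7755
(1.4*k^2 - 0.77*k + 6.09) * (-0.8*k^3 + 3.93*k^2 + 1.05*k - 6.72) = -1.12*k^5 + 6.118*k^4 - 6.4281*k^3 + 13.7172*k^2 + 11.5689*k - 40.9248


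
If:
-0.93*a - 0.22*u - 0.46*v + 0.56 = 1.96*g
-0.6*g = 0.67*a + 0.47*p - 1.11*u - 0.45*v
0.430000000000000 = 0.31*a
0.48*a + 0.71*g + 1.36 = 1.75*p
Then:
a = 1.39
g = -0.175182417843264*v - 0.482838786938975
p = 0.961709093077846 - 0.0710740095249816*v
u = 0.983472829092685 - 0.530193004669099*v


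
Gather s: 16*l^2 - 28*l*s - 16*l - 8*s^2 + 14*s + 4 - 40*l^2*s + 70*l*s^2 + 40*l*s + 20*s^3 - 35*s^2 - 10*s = 16*l^2 - 16*l + 20*s^3 + s^2*(70*l - 43) + s*(-40*l^2 + 12*l + 4) + 4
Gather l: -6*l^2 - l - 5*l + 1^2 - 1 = -6*l^2 - 6*l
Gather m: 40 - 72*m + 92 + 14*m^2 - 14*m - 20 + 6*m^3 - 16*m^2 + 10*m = 6*m^3 - 2*m^2 - 76*m + 112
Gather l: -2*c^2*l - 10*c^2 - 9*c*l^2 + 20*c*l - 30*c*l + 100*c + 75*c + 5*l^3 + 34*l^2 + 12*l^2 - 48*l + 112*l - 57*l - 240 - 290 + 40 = -10*c^2 + 175*c + 5*l^3 + l^2*(46 - 9*c) + l*(-2*c^2 - 10*c + 7) - 490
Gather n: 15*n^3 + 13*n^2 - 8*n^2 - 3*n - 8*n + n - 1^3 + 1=15*n^3 + 5*n^2 - 10*n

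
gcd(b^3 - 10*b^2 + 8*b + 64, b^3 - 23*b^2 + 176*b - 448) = b - 8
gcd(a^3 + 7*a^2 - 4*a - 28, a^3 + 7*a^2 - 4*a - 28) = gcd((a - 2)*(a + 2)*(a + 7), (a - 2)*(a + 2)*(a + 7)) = a^3 + 7*a^2 - 4*a - 28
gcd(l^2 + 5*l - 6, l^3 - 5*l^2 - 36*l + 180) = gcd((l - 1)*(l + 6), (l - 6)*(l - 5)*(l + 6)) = l + 6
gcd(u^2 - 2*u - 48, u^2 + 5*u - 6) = u + 6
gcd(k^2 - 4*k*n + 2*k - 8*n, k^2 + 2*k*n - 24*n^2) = k - 4*n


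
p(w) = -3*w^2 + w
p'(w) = 1 - 6*w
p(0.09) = 0.07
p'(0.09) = 0.46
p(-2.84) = -27.04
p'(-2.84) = 18.04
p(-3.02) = -30.38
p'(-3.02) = 19.12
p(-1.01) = -4.07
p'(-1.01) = 7.06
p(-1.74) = -10.82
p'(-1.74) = 11.44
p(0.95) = -1.76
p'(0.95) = -4.70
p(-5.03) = -80.93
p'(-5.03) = 31.18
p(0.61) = -0.51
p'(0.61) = -2.66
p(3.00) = -24.00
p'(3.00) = -17.00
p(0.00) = 0.00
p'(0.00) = 1.00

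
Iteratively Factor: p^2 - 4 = (p - 2)*(p + 2)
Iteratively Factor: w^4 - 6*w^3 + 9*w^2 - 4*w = (w - 1)*(w^3 - 5*w^2 + 4*w) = w*(w - 1)*(w^2 - 5*w + 4) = w*(w - 4)*(w - 1)*(w - 1)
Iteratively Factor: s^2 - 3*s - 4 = (s + 1)*(s - 4)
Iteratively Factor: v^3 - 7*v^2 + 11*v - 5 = (v - 1)*(v^2 - 6*v + 5) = (v - 5)*(v - 1)*(v - 1)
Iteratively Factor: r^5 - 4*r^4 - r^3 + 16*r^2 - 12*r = (r - 2)*(r^4 - 2*r^3 - 5*r^2 + 6*r) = (r - 2)*(r + 2)*(r^3 - 4*r^2 + 3*r) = (r - 2)*(r - 1)*(r + 2)*(r^2 - 3*r) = (r - 3)*(r - 2)*(r - 1)*(r + 2)*(r)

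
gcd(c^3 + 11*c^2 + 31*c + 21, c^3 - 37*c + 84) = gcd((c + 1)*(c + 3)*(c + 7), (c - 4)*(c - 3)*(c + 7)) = c + 7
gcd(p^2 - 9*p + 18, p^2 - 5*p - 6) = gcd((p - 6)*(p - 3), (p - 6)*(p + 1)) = p - 6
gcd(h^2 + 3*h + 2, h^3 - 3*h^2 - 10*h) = h + 2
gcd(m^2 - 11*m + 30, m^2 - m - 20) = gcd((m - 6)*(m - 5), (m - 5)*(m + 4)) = m - 5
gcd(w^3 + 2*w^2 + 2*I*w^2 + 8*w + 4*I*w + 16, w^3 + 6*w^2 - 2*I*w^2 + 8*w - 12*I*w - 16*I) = w^2 + w*(2 - 2*I) - 4*I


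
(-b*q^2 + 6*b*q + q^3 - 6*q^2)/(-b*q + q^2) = q - 6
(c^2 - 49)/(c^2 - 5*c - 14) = (c + 7)/(c + 2)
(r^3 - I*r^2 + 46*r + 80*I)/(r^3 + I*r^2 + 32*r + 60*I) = (r - 8*I)/(r - 6*I)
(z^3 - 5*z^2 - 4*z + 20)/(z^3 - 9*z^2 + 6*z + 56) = (z^2 - 7*z + 10)/(z^2 - 11*z + 28)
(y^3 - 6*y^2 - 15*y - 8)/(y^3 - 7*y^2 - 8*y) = (y + 1)/y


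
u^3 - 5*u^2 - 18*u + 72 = (u - 6)*(u - 3)*(u + 4)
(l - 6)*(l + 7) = l^2 + l - 42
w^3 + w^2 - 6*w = w*(w - 2)*(w + 3)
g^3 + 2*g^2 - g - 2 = (g - 1)*(g + 1)*(g + 2)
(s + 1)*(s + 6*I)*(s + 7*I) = s^3 + s^2 + 13*I*s^2 - 42*s + 13*I*s - 42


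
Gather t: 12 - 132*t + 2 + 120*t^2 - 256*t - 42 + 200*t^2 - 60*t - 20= 320*t^2 - 448*t - 48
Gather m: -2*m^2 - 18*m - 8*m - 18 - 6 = -2*m^2 - 26*m - 24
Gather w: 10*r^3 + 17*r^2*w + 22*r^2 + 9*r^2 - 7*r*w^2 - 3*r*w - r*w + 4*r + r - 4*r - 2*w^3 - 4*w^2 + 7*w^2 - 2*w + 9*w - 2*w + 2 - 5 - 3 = 10*r^3 + 31*r^2 + r - 2*w^3 + w^2*(3 - 7*r) + w*(17*r^2 - 4*r + 5) - 6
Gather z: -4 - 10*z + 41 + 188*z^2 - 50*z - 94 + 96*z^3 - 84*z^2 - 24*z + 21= 96*z^3 + 104*z^2 - 84*z - 36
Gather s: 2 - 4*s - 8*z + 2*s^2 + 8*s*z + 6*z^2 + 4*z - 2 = 2*s^2 + s*(8*z - 4) + 6*z^2 - 4*z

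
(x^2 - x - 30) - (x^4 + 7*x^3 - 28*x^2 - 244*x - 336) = -x^4 - 7*x^3 + 29*x^2 + 243*x + 306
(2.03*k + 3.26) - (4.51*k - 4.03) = 7.29 - 2.48*k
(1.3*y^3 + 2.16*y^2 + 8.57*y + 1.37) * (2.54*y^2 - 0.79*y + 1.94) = 3.302*y^5 + 4.4594*y^4 + 22.5834*y^3 + 0.899900000000001*y^2 + 15.5435*y + 2.6578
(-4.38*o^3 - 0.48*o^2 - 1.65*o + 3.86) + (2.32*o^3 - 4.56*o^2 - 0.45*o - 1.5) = -2.06*o^3 - 5.04*o^2 - 2.1*o + 2.36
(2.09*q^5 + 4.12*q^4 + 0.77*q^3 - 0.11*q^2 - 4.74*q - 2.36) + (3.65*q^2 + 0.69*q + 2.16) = 2.09*q^5 + 4.12*q^4 + 0.77*q^3 + 3.54*q^2 - 4.05*q - 0.2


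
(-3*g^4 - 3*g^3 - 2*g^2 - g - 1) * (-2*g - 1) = 6*g^5 + 9*g^4 + 7*g^3 + 4*g^2 + 3*g + 1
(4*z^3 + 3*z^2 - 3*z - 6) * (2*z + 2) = 8*z^4 + 14*z^3 - 18*z - 12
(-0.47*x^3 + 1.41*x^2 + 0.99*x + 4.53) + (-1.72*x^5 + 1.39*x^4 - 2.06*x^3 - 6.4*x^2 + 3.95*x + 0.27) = -1.72*x^5 + 1.39*x^4 - 2.53*x^3 - 4.99*x^2 + 4.94*x + 4.8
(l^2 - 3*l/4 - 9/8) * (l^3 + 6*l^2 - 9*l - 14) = l^5 + 21*l^4/4 - 117*l^3/8 - 14*l^2 + 165*l/8 + 63/4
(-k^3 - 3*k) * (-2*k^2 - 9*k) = 2*k^5 + 9*k^4 + 6*k^3 + 27*k^2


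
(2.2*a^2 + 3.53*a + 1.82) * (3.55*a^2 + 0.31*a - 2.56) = 7.81*a^4 + 13.2135*a^3 + 1.9233*a^2 - 8.4726*a - 4.6592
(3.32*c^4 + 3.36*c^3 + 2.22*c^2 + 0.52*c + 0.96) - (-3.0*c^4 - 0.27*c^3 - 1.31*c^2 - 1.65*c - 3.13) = 6.32*c^4 + 3.63*c^3 + 3.53*c^2 + 2.17*c + 4.09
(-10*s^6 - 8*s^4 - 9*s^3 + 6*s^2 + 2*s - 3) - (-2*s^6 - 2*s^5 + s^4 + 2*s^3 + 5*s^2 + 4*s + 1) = -8*s^6 + 2*s^5 - 9*s^4 - 11*s^3 + s^2 - 2*s - 4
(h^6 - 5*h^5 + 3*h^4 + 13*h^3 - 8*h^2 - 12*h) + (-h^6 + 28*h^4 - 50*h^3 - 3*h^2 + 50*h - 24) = -5*h^5 + 31*h^4 - 37*h^3 - 11*h^2 + 38*h - 24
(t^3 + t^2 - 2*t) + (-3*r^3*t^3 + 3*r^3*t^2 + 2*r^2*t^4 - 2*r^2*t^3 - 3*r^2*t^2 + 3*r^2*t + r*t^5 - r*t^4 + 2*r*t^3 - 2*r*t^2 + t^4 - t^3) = -3*r^3*t^3 + 3*r^3*t^2 + 2*r^2*t^4 - 2*r^2*t^3 - 3*r^2*t^2 + 3*r^2*t + r*t^5 - r*t^4 + 2*r*t^3 - 2*r*t^2 + t^4 + t^2 - 2*t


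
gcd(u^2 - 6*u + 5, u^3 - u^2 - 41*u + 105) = u - 5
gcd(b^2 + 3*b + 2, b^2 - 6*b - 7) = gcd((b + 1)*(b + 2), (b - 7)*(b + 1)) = b + 1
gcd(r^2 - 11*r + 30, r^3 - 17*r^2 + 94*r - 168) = r - 6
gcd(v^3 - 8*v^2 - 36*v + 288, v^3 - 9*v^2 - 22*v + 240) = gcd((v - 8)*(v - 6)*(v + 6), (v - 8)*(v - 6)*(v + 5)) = v^2 - 14*v + 48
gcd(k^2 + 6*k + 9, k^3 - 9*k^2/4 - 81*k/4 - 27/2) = k + 3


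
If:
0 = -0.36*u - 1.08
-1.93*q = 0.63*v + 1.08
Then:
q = -0.326424870466321*v - 0.559585492227979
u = -3.00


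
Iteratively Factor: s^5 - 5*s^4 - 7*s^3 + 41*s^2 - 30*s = (s + 3)*(s^4 - 8*s^3 + 17*s^2 - 10*s) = (s - 5)*(s + 3)*(s^3 - 3*s^2 + 2*s) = s*(s - 5)*(s + 3)*(s^2 - 3*s + 2) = s*(s - 5)*(s - 2)*(s + 3)*(s - 1)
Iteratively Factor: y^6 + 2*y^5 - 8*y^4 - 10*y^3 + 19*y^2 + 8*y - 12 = (y - 2)*(y^5 + 4*y^4 - 10*y^2 - y + 6) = (y - 2)*(y + 1)*(y^4 + 3*y^3 - 3*y^2 - 7*y + 6) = (y - 2)*(y + 1)*(y + 3)*(y^3 - 3*y + 2) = (y - 2)*(y - 1)*(y + 1)*(y + 3)*(y^2 + y - 2) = (y - 2)*(y - 1)^2*(y + 1)*(y + 3)*(y + 2)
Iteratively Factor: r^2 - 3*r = (r)*(r - 3)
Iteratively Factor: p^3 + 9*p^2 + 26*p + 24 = (p + 2)*(p^2 + 7*p + 12) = (p + 2)*(p + 3)*(p + 4)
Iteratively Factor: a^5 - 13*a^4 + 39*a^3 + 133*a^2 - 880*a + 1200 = (a - 3)*(a^4 - 10*a^3 + 9*a^2 + 160*a - 400) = (a - 4)*(a - 3)*(a^3 - 6*a^2 - 15*a + 100) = (a - 4)*(a - 3)*(a + 4)*(a^2 - 10*a + 25) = (a - 5)*(a - 4)*(a - 3)*(a + 4)*(a - 5)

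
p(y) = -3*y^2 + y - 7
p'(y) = 1 - 6*y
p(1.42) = -11.63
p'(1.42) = -7.52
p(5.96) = -107.60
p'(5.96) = -34.76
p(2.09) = -18.01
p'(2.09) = -11.54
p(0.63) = -7.56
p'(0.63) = -2.78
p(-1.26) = -13.02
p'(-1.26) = 8.56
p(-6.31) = -132.76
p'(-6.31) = 38.86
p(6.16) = -114.68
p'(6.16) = -35.96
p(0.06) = -6.95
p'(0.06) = 0.64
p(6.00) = -109.00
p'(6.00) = -35.00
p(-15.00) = -697.00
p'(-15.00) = 91.00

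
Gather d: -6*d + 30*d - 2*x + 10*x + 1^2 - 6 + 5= 24*d + 8*x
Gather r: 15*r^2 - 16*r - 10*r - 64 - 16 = 15*r^2 - 26*r - 80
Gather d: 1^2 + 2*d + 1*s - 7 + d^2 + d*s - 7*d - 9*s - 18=d^2 + d*(s - 5) - 8*s - 24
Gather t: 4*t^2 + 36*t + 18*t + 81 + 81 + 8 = 4*t^2 + 54*t + 170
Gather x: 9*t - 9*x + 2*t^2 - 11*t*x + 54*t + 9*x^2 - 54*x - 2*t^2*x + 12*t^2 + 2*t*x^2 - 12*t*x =14*t^2 + 63*t + x^2*(2*t + 9) + x*(-2*t^2 - 23*t - 63)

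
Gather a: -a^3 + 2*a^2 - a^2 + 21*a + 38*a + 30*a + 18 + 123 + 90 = -a^3 + a^2 + 89*a + 231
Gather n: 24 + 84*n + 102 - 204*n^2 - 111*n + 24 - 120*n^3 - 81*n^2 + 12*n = -120*n^3 - 285*n^2 - 15*n + 150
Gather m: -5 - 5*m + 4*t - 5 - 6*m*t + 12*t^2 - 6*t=m*(-6*t - 5) + 12*t^2 - 2*t - 10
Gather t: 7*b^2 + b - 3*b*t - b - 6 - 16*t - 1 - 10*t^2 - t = 7*b^2 - 10*t^2 + t*(-3*b - 17) - 7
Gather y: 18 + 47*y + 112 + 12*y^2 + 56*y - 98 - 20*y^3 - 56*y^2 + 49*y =-20*y^3 - 44*y^2 + 152*y + 32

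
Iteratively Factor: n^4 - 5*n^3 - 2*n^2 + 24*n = (n - 3)*(n^3 - 2*n^2 - 8*n) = (n - 4)*(n - 3)*(n^2 + 2*n) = n*(n - 4)*(n - 3)*(n + 2)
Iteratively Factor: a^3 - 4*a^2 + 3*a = (a - 1)*(a^2 - 3*a) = (a - 3)*(a - 1)*(a)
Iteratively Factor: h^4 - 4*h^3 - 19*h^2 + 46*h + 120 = (h + 2)*(h^3 - 6*h^2 - 7*h + 60) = (h + 2)*(h + 3)*(h^2 - 9*h + 20) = (h - 4)*(h + 2)*(h + 3)*(h - 5)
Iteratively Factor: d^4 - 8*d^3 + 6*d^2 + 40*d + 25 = (d + 1)*(d^3 - 9*d^2 + 15*d + 25) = (d - 5)*(d + 1)*(d^2 - 4*d - 5) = (d - 5)*(d + 1)^2*(d - 5)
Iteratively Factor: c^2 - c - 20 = (c - 5)*(c + 4)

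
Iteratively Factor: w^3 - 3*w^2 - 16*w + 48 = (w - 3)*(w^2 - 16) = (w - 3)*(w + 4)*(w - 4)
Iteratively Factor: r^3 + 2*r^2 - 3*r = (r + 3)*(r^2 - r) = (r - 1)*(r + 3)*(r)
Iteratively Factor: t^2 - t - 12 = (t + 3)*(t - 4)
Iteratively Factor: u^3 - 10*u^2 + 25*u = (u - 5)*(u^2 - 5*u) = u*(u - 5)*(u - 5)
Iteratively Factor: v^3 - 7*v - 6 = (v - 3)*(v^2 + 3*v + 2) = (v - 3)*(v + 2)*(v + 1)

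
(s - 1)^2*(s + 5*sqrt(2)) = s^3 - 2*s^2 + 5*sqrt(2)*s^2 - 10*sqrt(2)*s + s + 5*sqrt(2)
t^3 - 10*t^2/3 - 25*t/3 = t*(t - 5)*(t + 5/3)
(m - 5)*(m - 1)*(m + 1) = m^3 - 5*m^2 - m + 5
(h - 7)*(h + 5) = h^2 - 2*h - 35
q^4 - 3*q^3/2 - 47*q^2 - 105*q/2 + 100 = (q - 8)*(q - 1)*(q + 5/2)*(q + 5)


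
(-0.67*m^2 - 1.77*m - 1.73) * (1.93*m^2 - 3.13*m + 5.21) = -1.2931*m^4 - 1.319*m^3 - 1.2895*m^2 - 3.8068*m - 9.0133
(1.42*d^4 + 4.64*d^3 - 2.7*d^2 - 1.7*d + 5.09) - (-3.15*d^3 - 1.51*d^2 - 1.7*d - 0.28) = 1.42*d^4 + 7.79*d^3 - 1.19*d^2 + 5.37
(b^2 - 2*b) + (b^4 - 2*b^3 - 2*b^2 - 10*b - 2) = b^4 - 2*b^3 - b^2 - 12*b - 2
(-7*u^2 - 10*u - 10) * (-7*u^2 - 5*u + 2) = 49*u^4 + 105*u^3 + 106*u^2 + 30*u - 20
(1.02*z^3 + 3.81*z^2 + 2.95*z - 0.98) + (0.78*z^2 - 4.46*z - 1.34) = 1.02*z^3 + 4.59*z^2 - 1.51*z - 2.32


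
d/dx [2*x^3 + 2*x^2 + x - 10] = 6*x^2 + 4*x + 1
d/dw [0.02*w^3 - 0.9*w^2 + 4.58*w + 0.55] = 0.06*w^2 - 1.8*w + 4.58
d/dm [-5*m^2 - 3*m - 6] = -10*m - 3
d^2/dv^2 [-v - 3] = 0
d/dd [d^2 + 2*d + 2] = 2*d + 2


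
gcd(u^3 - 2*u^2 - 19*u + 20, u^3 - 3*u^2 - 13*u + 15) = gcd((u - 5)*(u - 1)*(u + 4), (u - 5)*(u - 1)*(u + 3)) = u^2 - 6*u + 5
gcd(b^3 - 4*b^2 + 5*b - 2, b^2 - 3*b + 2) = b^2 - 3*b + 2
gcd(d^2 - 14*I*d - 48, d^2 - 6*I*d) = d - 6*I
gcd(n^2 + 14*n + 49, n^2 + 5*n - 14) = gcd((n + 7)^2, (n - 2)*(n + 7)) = n + 7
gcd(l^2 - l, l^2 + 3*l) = l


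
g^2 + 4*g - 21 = (g - 3)*(g + 7)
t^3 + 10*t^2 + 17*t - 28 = (t - 1)*(t + 4)*(t + 7)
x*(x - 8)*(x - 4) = x^3 - 12*x^2 + 32*x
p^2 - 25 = (p - 5)*(p + 5)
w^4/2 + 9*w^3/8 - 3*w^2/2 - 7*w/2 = w*(w/2 + 1)*(w - 7/4)*(w + 2)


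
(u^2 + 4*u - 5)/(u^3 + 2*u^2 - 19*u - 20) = (u - 1)/(u^2 - 3*u - 4)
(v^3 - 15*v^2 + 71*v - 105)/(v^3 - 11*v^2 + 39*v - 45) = (v - 7)/(v - 3)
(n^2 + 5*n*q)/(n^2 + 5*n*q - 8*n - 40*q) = n/(n - 8)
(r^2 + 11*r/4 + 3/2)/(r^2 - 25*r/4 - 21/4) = (r + 2)/(r - 7)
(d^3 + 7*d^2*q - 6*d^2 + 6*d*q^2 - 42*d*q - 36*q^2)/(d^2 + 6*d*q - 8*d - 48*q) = (d^2 + d*q - 6*d - 6*q)/(d - 8)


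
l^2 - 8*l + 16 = (l - 4)^2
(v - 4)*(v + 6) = v^2 + 2*v - 24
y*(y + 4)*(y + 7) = y^3 + 11*y^2 + 28*y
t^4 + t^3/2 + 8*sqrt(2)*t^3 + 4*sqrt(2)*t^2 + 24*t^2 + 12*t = t*(t + 1/2)*(t + 2*sqrt(2))*(t + 6*sqrt(2))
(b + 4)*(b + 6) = b^2 + 10*b + 24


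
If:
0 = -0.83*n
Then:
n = 0.00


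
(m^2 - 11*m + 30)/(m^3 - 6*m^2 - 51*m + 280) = (m - 6)/(m^2 - m - 56)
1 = 1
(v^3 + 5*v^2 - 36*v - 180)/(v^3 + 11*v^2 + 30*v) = (v - 6)/v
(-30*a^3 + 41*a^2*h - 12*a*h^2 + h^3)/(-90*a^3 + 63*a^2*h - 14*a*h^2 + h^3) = (a - h)/(3*a - h)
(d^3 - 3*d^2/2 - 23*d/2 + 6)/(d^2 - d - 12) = d - 1/2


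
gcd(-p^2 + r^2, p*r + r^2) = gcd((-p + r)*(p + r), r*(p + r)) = p + r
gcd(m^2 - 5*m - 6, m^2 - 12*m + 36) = m - 6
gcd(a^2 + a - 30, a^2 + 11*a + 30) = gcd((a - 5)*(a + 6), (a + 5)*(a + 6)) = a + 6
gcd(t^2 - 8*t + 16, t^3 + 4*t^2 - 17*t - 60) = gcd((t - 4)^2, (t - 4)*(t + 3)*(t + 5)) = t - 4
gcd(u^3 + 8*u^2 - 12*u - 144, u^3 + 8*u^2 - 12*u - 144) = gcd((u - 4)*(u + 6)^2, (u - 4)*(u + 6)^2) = u^3 + 8*u^2 - 12*u - 144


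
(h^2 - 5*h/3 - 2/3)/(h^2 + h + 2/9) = 3*(h - 2)/(3*h + 2)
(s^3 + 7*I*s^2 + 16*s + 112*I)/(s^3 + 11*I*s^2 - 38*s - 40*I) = (s^2 + 3*I*s + 28)/(s^2 + 7*I*s - 10)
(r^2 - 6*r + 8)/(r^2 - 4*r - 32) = (-r^2 + 6*r - 8)/(-r^2 + 4*r + 32)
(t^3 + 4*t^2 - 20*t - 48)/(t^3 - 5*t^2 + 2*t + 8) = (t^2 + 8*t + 12)/(t^2 - t - 2)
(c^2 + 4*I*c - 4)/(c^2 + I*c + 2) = (c + 2*I)/(c - I)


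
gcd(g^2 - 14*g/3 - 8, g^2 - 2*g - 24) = g - 6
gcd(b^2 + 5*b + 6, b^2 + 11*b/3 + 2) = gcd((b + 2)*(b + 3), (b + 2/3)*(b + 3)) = b + 3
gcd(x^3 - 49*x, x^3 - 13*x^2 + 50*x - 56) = x - 7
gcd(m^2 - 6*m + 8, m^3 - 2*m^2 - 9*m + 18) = m - 2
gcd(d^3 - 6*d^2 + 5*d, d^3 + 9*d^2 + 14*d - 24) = d - 1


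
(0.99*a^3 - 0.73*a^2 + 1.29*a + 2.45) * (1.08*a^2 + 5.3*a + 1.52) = 1.0692*a^5 + 4.4586*a^4 - 0.971*a^3 + 8.3734*a^2 + 14.9458*a + 3.724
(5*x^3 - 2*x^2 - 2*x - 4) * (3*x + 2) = 15*x^4 + 4*x^3 - 10*x^2 - 16*x - 8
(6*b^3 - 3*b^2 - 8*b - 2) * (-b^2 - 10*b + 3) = -6*b^5 - 57*b^4 + 56*b^3 + 73*b^2 - 4*b - 6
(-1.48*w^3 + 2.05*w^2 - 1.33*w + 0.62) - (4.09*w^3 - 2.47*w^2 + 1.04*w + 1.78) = -5.57*w^3 + 4.52*w^2 - 2.37*w - 1.16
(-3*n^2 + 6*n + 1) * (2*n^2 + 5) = -6*n^4 + 12*n^3 - 13*n^2 + 30*n + 5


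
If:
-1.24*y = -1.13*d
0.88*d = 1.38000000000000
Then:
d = 1.57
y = 1.43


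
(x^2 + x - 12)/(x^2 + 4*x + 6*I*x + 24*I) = (x - 3)/(x + 6*I)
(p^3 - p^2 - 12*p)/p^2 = p - 1 - 12/p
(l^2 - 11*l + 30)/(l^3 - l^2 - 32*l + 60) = (l - 6)/(l^2 + 4*l - 12)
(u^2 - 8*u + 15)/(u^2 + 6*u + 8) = (u^2 - 8*u + 15)/(u^2 + 6*u + 8)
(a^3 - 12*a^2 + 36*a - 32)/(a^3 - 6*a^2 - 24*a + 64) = (a - 2)/(a + 4)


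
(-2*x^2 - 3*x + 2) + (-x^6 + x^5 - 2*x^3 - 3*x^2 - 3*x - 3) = -x^6 + x^5 - 2*x^3 - 5*x^2 - 6*x - 1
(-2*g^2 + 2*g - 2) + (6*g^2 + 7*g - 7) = 4*g^2 + 9*g - 9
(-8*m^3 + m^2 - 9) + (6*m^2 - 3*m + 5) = -8*m^3 + 7*m^2 - 3*m - 4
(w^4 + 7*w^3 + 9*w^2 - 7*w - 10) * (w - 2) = w^5 + 5*w^4 - 5*w^3 - 25*w^2 + 4*w + 20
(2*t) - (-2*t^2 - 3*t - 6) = 2*t^2 + 5*t + 6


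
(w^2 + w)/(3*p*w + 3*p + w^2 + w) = w/(3*p + w)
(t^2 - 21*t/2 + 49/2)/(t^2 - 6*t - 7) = (t - 7/2)/(t + 1)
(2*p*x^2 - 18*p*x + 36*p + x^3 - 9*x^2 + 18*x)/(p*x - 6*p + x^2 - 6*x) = (2*p*x - 6*p + x^2 - 3*x)/(p + x)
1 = 1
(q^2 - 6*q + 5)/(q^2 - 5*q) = (q - 1)/q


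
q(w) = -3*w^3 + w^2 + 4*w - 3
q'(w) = -9*w^2 + 2*w + 4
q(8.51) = -1745.43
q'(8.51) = -630.76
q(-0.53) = -4.39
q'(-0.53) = 0.41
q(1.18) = -1.82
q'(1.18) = -6.17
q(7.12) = -1006.66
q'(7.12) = -438.01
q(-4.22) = 223.38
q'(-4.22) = -164.72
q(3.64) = -119.88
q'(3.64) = -107.97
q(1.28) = -2.53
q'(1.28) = -8.19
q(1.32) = -2.88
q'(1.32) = -9.04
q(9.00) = -2073.00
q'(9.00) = -707.00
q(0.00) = -3.00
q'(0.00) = 4.00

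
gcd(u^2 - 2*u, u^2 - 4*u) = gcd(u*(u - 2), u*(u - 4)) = u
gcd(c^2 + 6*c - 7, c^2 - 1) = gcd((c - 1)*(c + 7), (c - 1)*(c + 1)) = c - 1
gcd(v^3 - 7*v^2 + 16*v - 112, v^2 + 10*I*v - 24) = v + 4*I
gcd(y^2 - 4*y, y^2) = y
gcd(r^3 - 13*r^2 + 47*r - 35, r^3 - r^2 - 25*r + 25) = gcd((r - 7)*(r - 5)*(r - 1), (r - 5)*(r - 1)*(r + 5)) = r^2 - 6*r + 5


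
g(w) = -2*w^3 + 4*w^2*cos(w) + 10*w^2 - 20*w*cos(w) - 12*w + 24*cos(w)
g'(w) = -4*w^2*sin(w) - 6*w^2 + 20*w*sin(w) + 8*w*cos(w) + 20*w - 24*sin(w) - 20*cos(w) - 12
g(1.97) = -0.17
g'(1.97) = 5.65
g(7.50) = -336.93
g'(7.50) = -278.50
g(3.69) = -12.59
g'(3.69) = -25.59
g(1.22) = -1.48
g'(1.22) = -5.26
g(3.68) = -12.33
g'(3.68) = -25.42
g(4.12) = -24.87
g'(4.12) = -30.80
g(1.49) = -2.05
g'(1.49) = 0.76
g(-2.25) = 44.34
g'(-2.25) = 5.94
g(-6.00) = 1140.53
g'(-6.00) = -493.76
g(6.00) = -97.91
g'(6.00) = -67.70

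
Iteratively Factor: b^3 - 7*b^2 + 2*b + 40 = (b - 4)*(b^2 - 3*b - 10) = (b - 4)*(b + 2)*(b - 5)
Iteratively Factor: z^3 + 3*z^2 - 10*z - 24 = (z - 3)*(z^2 + 6*z + 8) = (z - 3)*(z + 4)*(z + 2)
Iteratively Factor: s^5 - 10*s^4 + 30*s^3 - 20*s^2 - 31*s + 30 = (s + 1)*(s^4 - 11*s^3 + 41*s^2 - 61*s + 30) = (s - 1)*(s + 1)*(s^3 - 10*s^2 + 31*s - 30) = (s - 3)*(s - 1)*(s + 1)*(s^2 - 7*s + 10) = (s - 3)*(s - 2)*(s - 1)*(s + 1)*(s - 5)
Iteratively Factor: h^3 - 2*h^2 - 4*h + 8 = (h + 2)*(h^2 - 4*h + 4) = (h - 2)*(h + 2)*(h - 2)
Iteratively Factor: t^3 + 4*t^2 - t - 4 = (t + 1)*(t^2 + 3*t - 4) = (t + 1)*(t + 4)*(t - 1)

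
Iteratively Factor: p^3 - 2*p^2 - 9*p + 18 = (p + 3)*(p^2 - 5*p + 6) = (p - 3)*(p + 3)*(p - 2)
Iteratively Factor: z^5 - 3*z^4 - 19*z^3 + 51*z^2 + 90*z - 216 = (z - 3)*(z^4 - 19*z^2 - 6*z + 72) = (z - 3)*(z - 2)*(z^3 + 2*z^2 - 15*z - 36) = (z - 3)*(z - 2)*(z + 3)*(z^2 - z - 12) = (z - 4)*(z - 3)*(z - 2)*(z + 3)*(z + 3)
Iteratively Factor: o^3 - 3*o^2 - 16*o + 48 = (o - 4)*(o^2 + o - 12) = (o - 4)*(o + 4)*(o - 3)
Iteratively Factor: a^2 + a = (a)*(a + 1)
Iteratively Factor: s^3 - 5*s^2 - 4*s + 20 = (s + 2)*(s^2 - 7*s + 10) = (s - 2)*(s + 2)*(s - 5)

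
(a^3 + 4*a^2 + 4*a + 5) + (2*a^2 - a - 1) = a^3 + 6*a^2 + 3*a + 4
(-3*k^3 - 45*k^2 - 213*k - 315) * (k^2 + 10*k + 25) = -3*k^5 - 75*k^4 - 738*k^3 - 3570*k^2 - 8475*k - 7875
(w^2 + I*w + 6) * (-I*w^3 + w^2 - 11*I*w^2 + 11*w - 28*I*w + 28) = -I*w^5 + 2*w^4 - 11*I*w^4 + 22*w^3 - 33*I*w^3 + 62*w^2 - 55*I*w^2 + 66*w - 140*I*w + 168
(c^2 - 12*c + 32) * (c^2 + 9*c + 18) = c^4 - 3*c^3 - 58*c^2 + 72*c + 576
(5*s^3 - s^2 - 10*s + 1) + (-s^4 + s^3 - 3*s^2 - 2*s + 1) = -s^4 + 6*s^3 - 4*s^2 - 12*s + 2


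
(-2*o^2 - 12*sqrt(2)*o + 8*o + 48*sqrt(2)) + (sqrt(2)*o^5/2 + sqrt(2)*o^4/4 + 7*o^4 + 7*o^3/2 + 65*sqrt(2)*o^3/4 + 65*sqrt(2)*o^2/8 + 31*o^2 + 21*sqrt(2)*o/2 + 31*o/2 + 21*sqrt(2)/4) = sqrt(2)*o^5/2 + sqrt(2)*o^4/4 + 7*o^4 + 7*o^3/2 + 65*sqrt(2)*o^3/4 + 65*sqrt(2)*o^2/8 + 29*o^2 - 3*sqrt(2)*o/2 + 47*o/2 + 213*sqrt(2)/4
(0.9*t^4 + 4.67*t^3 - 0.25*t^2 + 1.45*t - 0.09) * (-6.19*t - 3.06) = -5.571*t^5 - 31.6613*t^4 - 12.7427*t^3 - 8.2105*t^2 - 3.8799*t + 0.2754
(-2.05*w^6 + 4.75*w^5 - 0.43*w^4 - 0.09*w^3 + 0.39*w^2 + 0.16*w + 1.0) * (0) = 0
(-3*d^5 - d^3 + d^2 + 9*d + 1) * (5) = -15*d^5 - 5*d^3 + 5*d^2 + 45*d + 5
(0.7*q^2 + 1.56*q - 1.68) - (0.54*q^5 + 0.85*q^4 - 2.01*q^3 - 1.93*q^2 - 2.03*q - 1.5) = -0.54*q^5 - 0.85*q^4 + 2.01*q^3 + 2.63*q^2 + 3.59*q - 0.18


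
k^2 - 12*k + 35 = (k - 7)*(k - 5)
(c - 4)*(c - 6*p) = c^2 - 6*c*p - 4*c + 24*p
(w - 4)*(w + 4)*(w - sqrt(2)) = w^3 - sqrt(2)*w^2 - 16*w + 16*sqrt(2)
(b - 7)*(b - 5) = b^2 - 12*b + 35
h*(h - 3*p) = h^2 - 3*h*p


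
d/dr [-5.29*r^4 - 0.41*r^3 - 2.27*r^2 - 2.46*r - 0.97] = -21.16*r^3 - 1.23*r^2 - 4.54*r - 2.46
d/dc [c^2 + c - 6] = 2*c + 1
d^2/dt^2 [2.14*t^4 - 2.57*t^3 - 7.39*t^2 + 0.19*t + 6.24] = 25.68*t^2 - 15.42*t - 14.78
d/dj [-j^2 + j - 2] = 1 - 2*j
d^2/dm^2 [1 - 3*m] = 0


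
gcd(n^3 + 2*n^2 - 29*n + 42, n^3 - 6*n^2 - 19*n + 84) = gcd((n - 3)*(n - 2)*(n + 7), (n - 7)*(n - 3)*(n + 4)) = n - 3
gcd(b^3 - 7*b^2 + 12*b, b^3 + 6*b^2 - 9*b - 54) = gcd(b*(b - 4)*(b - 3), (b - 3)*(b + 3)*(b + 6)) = b - 3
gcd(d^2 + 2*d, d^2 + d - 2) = d + 2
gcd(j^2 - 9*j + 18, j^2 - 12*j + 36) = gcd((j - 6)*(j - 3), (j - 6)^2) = j - 6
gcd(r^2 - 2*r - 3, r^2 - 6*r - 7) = r + 1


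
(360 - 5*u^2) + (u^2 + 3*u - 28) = -4*u^2 + 3*u + 332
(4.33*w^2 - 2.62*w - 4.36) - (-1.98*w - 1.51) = 4.33*w^2 - 0.64*w - 2.85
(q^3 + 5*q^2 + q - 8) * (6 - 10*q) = -10*q^4 - 44*q^3 + 20*q^2 + 86*q - 48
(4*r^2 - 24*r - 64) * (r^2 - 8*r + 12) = 4*r^4 - 56*r^3 + 176*r^2 + 224*r - 768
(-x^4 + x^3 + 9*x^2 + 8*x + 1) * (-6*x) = 6*x^5 - 6*x^4 - 54*x^3 - 48*x^2 - 6*x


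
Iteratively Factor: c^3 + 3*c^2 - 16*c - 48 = (c + 4)*(c^2 - c - 12) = (c - 4)*(c + 4)*(c + 3)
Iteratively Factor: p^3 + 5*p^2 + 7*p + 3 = (p + 1)*(p^2 + 4*p + 3) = (p + 1)^2*(p + 3)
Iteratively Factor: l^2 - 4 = (l - 2)*(l + 2)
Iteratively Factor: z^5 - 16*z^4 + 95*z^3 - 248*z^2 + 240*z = (z - 4)*(z^4 - 12*z^3 + 47*z^2 - 60*z) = z*(z - 4)*(z^3 - 12*z^2 + 47*z - 60) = z*(z - 5)*(z - 4)*(z^2 - 7*z + 12) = z*(z - 5)*(z - 4)^2*(z - 3)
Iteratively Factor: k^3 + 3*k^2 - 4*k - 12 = (k + 2)*(k^2 + k - 6) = (k + 2)*(k + 3)*(k - 2)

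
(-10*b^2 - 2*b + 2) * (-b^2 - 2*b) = 10*b^4 + 22*b^3 + 2*b^2 - 4*b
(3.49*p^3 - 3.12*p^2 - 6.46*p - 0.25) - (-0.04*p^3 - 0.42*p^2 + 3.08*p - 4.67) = 3.53*p^3 - 2.7*p^2 - 9.54*p + 4.42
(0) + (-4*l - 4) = -4*l - 4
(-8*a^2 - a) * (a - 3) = -8*a^3 + 23*a^2 + 3*a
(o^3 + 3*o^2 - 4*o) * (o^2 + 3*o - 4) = o^5 + 6*o^4 + o^3 - 24*o^2 + 16*o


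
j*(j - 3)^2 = j^3 - 6*j^2 + 9*j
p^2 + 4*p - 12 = (p - 2)*(p + 6)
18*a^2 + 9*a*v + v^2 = (3*a + v)*(6*a + v)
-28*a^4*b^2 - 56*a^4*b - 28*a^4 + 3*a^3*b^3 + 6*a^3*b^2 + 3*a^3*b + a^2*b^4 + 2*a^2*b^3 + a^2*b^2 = (-4*a + b)*(7*a + b)*(a*b + a)^2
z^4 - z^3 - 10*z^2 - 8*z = z*(z - 4)*(z + 1)*(z + 2)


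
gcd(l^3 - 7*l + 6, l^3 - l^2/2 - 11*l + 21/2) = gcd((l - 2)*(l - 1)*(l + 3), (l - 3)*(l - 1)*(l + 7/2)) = l - 1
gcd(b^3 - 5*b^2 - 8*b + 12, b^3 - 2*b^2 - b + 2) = b - 1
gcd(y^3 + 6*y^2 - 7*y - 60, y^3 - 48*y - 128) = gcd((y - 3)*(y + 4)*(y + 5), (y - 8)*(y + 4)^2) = y + 4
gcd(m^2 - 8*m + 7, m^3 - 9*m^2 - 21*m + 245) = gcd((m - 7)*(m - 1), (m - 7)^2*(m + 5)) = m - 7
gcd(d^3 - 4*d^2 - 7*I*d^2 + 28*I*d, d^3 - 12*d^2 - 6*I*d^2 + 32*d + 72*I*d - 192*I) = d - 4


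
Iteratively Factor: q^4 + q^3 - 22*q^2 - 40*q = (q)*(q^3 + q^2 - 22*q - 40) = q*(q + 2)*(q^2 - q - 20) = q*(q + 2)*(q + 4)*(q - 5)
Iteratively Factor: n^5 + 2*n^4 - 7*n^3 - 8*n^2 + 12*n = (n)*(n^4 + 2*n^3 - 7*n^2 - 8*n + 12) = n*(n + 3)*(n^3 - n^2 - 4*n + 4) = n*(n - 2)*(n + 3)*(n^2 + n - 2) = n*(n - 2)*(n - 1)*(n + 3)*(n + 2)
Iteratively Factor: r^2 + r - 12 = (r + 4)*(r - 3)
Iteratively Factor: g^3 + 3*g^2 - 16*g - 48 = (g - 4)*(g^2 + 7*g + 12) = (g - 4)*(g + 3)*(g + 4)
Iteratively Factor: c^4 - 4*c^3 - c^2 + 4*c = (c)*(c^3 - 4*c^2 - c + 4) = c*(c + 1)*(c^2 - 5*c + 4) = c*(c - 4)*(c + 1)*(c - 1)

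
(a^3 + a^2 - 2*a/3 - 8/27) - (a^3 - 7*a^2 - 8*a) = 8*a^2 + 22*a/3 - 8/27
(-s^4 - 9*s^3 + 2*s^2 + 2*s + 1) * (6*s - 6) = -6*s^5 - 48*s^4 + 66*s^3 - 6*s - 6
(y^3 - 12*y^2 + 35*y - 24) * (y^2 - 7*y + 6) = y^5 - 19*y^4 + 125*y^3 - 341*y^2 + 378*y - 144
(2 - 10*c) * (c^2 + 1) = -10*c^3 + 2*c^2 - 10*c + 2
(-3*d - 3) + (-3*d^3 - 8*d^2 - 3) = -3*d^3 - 8*d^2 - 3*d - 6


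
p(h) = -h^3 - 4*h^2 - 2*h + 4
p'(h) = -3*h^2 - 8*h - 2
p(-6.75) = 142.80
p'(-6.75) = -84.69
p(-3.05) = 1.26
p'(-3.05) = -5.51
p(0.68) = 0.48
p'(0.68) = -8.83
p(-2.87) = 0.43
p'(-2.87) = -3.75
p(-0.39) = 4.23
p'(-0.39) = 0.66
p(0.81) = -0.78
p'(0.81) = -10.45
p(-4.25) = 17.02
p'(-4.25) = -22.19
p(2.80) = -54.91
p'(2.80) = -47.92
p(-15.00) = 2509.00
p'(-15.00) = -557.00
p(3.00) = -65.00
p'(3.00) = -53.00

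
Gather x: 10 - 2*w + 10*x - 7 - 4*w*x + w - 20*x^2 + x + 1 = -w - 20*x^2 + x*(11 - 4*w) + 4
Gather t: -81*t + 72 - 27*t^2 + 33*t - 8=-27*t^2 - 48*t + 64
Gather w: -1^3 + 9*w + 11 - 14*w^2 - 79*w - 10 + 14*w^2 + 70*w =0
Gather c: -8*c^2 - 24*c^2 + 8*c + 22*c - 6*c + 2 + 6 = -32*c^2 + 24*c + 8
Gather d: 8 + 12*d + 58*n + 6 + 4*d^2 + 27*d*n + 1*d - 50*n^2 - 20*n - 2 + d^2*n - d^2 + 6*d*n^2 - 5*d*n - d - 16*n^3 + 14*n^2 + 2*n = d^2*(n + 3) + d*(6*n^2 + 22*n + 12) - 16*n^3 - 36*n^2 + 40*n + 12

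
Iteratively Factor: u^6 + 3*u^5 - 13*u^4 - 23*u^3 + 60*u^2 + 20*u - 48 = (u + 4)*(u^5 - u^4 - 9*u^3 + 13*u^2 + 8*u - 12) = (u - 2)*(u + 4)*(u^4 + u^3 - 7*u^2 - u + 6) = (u - 2)*(u - 1)*(u + 4)*(u^3 + 2*u^2 - 5*u - 6) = (u - 2)^2*(u - 1)*(u + 4)*(u^2 + 4*u + 3) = (u - 2)^2*(u - 1)*(u + 1)*(u + 4)*(u + 3)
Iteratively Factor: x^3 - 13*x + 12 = (x + 4)*(x^2 - 4*x + 3) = (x - 1)*(x + 4)*(x - 3)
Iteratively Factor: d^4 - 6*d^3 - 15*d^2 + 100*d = (d - 5)*(d^3 - d^2 - 20*d) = (d - 5)^2*(d^2 + 4*d) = d*(d - 5)^2*(d + 4)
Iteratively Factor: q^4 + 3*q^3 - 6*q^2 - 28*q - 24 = (q + 2)*(q^3 + q^2 - 8*q - 12) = (q + 2)^2*(q^2 - q - 6) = (q + 2)^3*(q - 3)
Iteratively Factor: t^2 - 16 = (t + 4)*(t - 4)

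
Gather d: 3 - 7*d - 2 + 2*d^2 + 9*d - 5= 2*d^2 + 2*d - 4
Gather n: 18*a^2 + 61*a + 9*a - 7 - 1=18*a^2 + 70*a - 8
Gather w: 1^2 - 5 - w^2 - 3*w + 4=-w^2 - 3*w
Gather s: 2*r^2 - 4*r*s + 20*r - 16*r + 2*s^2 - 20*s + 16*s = 2*r^2 + 4*r + 2*s^2 + s*(-4*r - 4)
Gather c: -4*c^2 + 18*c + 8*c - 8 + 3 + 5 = -4*c^2 + 26*c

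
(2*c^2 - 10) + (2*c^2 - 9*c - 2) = 4*c^2 - 9*c - 12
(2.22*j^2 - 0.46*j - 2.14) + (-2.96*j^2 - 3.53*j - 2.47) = -0.74*j^2 - 3.99*j - 4.61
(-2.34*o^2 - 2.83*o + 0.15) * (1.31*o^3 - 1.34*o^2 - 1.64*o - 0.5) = -3.0654*o^5 - 0.5717*o^4 + 7.8263*o^3 + 5.6102*o^2 + 1.169*o - 0.075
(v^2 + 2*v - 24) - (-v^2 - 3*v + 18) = 2*v^2 + 5*v - 42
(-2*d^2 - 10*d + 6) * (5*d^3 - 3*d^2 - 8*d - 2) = -10*d^5 - 44*d^4 + 76*d^3 + 66*d^2 - 28*d - 12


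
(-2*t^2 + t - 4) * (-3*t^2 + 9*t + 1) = 6*t^4 - 21*t^3 + 19*t^2 - 35*t - 4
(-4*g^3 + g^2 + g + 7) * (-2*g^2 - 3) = 8*g^5 - 2*g^4 + 10*g^3 - 17*g^2 - 3*g - 21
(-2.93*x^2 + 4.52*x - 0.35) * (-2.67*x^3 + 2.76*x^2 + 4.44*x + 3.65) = 7.8231*x^5 - 20.1552*x^4 + 0.400499999999996*x^3 + 8.4083*x^2 + 14.944*x - 1.2775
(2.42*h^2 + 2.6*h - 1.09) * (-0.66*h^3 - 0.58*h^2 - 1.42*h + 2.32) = -1.5972*h^5 - 3.1196*h^4 - 4.225*h^3 + 2.5546*h^2 + 7.5798*h - 2.5288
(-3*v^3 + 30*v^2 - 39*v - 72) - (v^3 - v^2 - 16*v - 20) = -4*v^3 + 31*v^2 - 23*v - 52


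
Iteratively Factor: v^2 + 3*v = (v)*(v + 3)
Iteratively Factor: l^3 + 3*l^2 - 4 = (l - 1)*(l^2 + 4*l + 4) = (l - 1)*(l + 2)*(l + 2)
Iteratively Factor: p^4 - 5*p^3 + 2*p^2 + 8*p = (p - 2)*(p^3 - 3*p^2 - 4*p) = (p - 2)*(p + 1)*(p^2 - 4*p) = p*(p - 2)*(p + 1)*(p - 4)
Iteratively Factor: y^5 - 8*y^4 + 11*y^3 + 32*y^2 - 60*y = (y - 2)*(y^4 - 6*y^3 - y^2 + 30*y) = (y - 3)*(y - 2)*(y^3 - 3*y^2 - 10*y) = (y - 3)*(y - 2)*(y + 2)*(y^2 - 5*y) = (y - 5)*(y - 3)*(y - 2)*(y + 2)*(y)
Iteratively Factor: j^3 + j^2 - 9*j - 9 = (j - 3)*(j^2 + 4*j + 3) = (j - 3)*(j + 1)*(j + 3)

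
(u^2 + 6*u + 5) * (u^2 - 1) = u^4 + 6*u^3 + 4*u^2 - 6*u - 5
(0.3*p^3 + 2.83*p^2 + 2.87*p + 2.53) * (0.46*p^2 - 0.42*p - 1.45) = 0.138*p^5 + 1.1758*p^4 - 0.3034*p^3 - 4.1451*p^2 - 5.2241*p - 3.6685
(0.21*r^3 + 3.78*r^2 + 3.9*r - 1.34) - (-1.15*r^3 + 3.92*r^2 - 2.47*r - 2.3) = 1.36*r^3 - 0.14*r^2 + 6.37*r + 0.96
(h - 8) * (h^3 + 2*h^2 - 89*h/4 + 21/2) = h^4 - 6*h^3 - 153*h^2/4 + 377*h/2 - 84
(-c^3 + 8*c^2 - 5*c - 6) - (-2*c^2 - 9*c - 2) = -c^3 + 10*c^2 + 4*c - 4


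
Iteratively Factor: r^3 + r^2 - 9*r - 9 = (r + 1)*(r^2 - 9) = (r + 1)*(r + 3)*(r - 3)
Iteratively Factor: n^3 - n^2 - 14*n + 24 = (n - 2)*(n^2 + n - 12) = (n - 3)*(n - 2)*(n + 4)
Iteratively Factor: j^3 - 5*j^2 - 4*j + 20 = (j - 2)*(j^2 - 3*j - 10) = (j - 5)*(j - 2)*(j + 2)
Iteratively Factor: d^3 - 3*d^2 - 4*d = (d - 4)*(d^2 + d) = d*(d - 4)*(d + 1)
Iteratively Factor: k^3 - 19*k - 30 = (k - 5)*(k^2 + 5*k + 6) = (k - 5)*(k + 3)*(k + 2)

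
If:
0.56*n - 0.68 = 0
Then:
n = 1.21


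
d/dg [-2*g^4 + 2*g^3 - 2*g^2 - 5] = 2*g*(-4*g^2 + 3*g - 2)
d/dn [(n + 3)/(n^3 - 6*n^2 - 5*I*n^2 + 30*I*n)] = (n*(n^2 - 6*n - 5*I*n + 30*I) - (n + 3)*(3*n^2 - 12*n - 10*I*n + 30*I))/(n^2*(n^2 - 6*n - 5*I*n + 30*I)^2)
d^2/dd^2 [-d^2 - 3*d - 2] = -2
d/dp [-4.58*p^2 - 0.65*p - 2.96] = -9.16*p - 0.65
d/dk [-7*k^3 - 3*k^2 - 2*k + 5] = -21*k^2 - 6*k - 2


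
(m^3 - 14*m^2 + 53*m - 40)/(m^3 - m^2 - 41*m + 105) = (m^2 - 9*m + 8)/(m^2 + 4*m - 21)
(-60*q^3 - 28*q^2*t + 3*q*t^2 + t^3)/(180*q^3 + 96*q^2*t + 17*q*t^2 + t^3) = (-10*q^2 - 3*q*t + t^2)/(30*q^2 + 11*q*t + t^2)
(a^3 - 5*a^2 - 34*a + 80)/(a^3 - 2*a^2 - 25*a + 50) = (a - 8)/(a - 5)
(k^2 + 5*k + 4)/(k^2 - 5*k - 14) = (k^2 + 5*k + 4)/(k^2 - 5*k - 14)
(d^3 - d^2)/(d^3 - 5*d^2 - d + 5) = d^2/(d^2 - 4*d - 5)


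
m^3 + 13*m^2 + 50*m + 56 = (m + 2)*(m + 4)*(m + 7)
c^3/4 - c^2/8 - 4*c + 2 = (c/4 + 1)*(c - 4)*(c - 1/2)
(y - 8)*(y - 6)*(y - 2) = y^3 - 16*y^2 + 76*y - 96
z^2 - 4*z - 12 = (z - 6)*(z + 2)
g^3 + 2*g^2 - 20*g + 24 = (g - 2)^2*(g + 6)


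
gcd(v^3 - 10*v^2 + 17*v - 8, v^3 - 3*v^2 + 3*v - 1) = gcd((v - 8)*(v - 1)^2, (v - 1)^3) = v^2 - 2*v + 1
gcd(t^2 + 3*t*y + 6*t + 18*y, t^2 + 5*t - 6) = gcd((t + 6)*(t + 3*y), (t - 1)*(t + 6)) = t + 6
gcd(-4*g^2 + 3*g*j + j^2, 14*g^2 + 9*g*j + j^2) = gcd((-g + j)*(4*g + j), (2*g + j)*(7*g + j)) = 1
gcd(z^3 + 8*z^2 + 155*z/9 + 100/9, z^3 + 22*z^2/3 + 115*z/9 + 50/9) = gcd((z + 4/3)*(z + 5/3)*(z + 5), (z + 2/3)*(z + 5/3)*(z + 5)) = z^2 + 20*z/3 + 25/3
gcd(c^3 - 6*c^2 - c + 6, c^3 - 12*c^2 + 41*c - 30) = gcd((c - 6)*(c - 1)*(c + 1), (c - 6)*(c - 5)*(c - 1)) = c^2 - 7*c + 6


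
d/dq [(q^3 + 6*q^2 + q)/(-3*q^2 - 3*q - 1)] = (-3*q^4 - 6*q^3 - 18*q^2 - 12*q - 1)/(9*q^4 + 18*q^3 + 15*q^2 + 6*q + 1)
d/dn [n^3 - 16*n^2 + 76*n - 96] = 3*n^2 - 32*n + 76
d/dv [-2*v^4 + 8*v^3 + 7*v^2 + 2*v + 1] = -8*v^3 + 24*v^2 + 14*v + 2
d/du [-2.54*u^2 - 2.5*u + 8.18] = -5.08*u - 2.5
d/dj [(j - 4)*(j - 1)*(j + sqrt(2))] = 3*j^2 - 10*j + 2*sqrt(2)*j - 5*sqrt(2) + 4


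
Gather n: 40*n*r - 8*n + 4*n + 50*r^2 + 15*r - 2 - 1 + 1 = n*(40*r - 4) + 50*r^2 + 15*r - 2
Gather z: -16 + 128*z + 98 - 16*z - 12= 112*z + 70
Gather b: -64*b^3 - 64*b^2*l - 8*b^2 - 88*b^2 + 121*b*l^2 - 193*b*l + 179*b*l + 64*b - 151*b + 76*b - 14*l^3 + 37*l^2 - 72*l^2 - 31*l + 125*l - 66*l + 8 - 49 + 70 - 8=-64*b^3 + b^2*(-64*l - 96) + b*(121*l^2 - 14*l - 11) - 14*l^3 - 35*l^2 + 28*l + 21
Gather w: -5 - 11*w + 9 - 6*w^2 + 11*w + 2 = 6 - 6*w^2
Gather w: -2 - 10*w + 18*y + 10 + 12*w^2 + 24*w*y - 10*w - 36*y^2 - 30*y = 12*w^2 + w*(24*y - 20) - 36*y^2 - 12*y + 8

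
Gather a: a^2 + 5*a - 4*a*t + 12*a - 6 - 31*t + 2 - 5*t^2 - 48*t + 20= a^2 + a*(17 - 4*t) - 5*t^2 - 79*t + 16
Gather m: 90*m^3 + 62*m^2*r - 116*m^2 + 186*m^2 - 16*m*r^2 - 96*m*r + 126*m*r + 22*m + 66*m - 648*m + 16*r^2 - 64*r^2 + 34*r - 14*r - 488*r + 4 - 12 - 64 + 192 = 90*m^3 + m^2*(62*r + 70) + m*(-16*r^2 + 30*r - 560) - 48*r^2 - 468*r + 120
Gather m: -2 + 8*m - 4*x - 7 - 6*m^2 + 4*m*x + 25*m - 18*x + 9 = -6*m^2 + m*(4*x + 33) - 22*x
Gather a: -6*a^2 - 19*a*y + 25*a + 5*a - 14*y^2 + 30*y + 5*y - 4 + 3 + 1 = -6*a^2 + a*(30 - 19*y) - 14*y^2 + 35*y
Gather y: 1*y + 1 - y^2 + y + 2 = -y^2 + 2*y + 3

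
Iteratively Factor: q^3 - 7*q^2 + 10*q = (q - 2)*(q^2 - 5*q) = q*(q - 2)*(q - 5)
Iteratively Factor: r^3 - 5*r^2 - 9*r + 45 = (r + 3)*(r^2 - 8*r + 15) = (r - 3)*(r + 3)*(r - 5)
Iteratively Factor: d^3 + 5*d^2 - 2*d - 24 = (d - 2)*(d^2 + 7*d + 12) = (d - 2)*(d + 3)*(d + 4)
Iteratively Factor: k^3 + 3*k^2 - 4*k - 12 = (k + 3)*(k^2 - 4) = (k + 2)*(k + 3)*(k - 2)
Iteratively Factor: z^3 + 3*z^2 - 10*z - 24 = (z + 4)*(z^2 - z - 6) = (z - 3)*(z + 4)*(z + 2)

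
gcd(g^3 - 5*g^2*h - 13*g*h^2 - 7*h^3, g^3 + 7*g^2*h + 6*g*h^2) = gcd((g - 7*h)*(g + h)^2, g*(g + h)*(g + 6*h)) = g + h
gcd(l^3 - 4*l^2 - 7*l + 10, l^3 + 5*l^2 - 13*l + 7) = l - 1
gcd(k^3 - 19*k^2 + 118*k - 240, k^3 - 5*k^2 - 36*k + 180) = k^2 - 11*k + 30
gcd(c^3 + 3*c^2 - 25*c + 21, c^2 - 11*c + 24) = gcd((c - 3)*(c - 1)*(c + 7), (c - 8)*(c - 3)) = c - 3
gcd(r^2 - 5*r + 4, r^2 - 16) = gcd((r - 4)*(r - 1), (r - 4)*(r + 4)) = r - 4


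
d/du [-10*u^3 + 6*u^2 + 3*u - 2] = -30*u^2 + 12*u + 3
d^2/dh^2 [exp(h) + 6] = exp(h)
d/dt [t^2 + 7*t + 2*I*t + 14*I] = 2*t + 7 + 2*I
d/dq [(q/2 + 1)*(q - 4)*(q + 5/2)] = 3*q^2/2 + q/2 - 13/2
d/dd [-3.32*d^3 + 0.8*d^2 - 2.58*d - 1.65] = -9.96*d^2 + 1.6*d - 2.58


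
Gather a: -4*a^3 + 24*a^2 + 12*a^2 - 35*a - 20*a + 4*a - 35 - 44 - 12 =-4*a^3 + 36*a^2 - 51*a - 91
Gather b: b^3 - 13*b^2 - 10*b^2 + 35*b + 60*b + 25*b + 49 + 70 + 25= b^3 - 23*b^2 + 120*b + 144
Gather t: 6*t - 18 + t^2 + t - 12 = t^2 + 7*t - 30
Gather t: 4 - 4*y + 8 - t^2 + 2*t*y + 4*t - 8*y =-t^2 + t*(2*y + 4) - 12*y + 12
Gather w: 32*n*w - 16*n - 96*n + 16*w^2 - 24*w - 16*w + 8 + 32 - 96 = -112*n + 16*w^2 + w*(32*n - 40) - 56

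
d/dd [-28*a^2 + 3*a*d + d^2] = 3*a + 2*d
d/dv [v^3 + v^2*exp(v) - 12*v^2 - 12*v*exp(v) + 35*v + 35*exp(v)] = v^2*exp(v) + 3*v^2 - 10*v*exp(v) - 24*v + 23*exp(v) + 35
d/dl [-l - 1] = -1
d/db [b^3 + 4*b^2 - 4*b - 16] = 3*b^2 + 8*b - 4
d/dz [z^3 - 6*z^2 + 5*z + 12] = 3*z^2 - 12*z + 5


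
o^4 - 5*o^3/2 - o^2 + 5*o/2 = o*(o - 5/2)*(o - 1)*(o + 1)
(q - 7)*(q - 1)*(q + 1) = q^3 - 7*q^2 - q + 7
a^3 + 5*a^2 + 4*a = a*(a + 1)*(a + 4)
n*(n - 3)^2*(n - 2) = n^4 - 8*n^3 + 21*n^2 - 18*n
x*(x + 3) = x^2 + 3*x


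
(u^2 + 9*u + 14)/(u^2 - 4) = (u + 7)/(u - 2)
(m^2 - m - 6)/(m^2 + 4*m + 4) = (m - 3)/(m + 2)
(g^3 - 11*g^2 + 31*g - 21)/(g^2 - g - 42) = (g^2 - 4*g + 3)/(g + 6)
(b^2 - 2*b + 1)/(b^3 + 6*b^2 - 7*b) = (b - 1)/(b*(b + 7))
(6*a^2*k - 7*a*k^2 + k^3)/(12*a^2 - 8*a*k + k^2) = k*(a - k)/(2*a - k)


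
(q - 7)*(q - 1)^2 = q^3 - 9*q^2 + 15*q - 7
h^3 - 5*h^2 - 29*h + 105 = (h - 7)*(h - 3)*(h + 5)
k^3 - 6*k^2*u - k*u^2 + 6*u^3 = (k - 6*u)*(k - u)*(k + u)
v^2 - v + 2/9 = (v - 2/3)*(v - 1/3)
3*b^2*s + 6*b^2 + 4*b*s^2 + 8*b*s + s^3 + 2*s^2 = (b + s)*(3*b + s)*(s + 2)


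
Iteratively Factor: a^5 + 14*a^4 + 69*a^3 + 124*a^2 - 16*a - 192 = (a + 4)*(a^4 + 10*a^3 + 29*a^2 + 8*a - 48) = (a + 4)^2*(a^3 + 6*a^2 + 5*a - 12) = (a + 3)*(a + 4)^2*(a^2 + 3*a - 4) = (a - 1)*(a + 3)*(a + 4)^2*(a + 4)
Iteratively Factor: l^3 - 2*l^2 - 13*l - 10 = (l + 2)*(l^2 - 4*l - 5) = (l - 5)*(l + 2)*(l + 1)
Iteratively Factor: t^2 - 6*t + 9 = (t - 3)*(t - 3)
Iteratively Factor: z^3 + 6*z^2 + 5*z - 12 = (z - 1)*(z^2 + 7*z + 12) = (z - 1)*(z + 4)*(z + 3)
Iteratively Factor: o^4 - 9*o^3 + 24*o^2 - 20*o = (o - 2)*(o^3 - 7*o^2 + 10*o) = (o - 2)^2*(o^2 - 5*o) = o*(o - 2)^2*(o - 5)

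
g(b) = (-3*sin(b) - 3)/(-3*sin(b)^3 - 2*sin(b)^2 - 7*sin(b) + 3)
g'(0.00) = -3.33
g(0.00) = -1.00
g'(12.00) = -0.58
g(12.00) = -0.21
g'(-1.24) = -0.10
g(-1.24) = -0.02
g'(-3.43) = 57.78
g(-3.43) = -4.95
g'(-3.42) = 46.70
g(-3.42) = -4.43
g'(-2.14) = 0.20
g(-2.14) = -0.05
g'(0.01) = -3.51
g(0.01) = -1.03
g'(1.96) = 0.55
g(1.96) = 0.76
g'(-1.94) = 0.11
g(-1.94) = -0.02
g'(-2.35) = 0.34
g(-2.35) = -0.11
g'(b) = (-3*sin(b) - 3)*(9*sin(b)^2*cos(b) + 4*sin(b)*cos(b) + 7*cos(b))/(-3*sin(b)^3 - 2*sin(b)^2 - 7*sin(b) + 3)^2 - 3*cos(b)/(-3*sin(b)^3 - 2*sin(b)^2 - 7*sin(b) + 3) = -3*(6*sin(b)^3 + 11*sin(b)^2 + 4*sin(b) + 10)*cos(b)/(3*sin(b)^3 + 2*sin(b)^2 + 7*sin(b) - 3)^2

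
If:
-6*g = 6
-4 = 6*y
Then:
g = -1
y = -2/3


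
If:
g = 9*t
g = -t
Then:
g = 0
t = 0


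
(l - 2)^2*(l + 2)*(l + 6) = l^4 + 4*l^3 - 16*l^2 - 16*l + 48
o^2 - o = o*(o - 1)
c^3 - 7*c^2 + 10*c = c*(c - 5)*(c - 2)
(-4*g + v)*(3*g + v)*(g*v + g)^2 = -12*g^4*v^2 - 24*g^4*v - 12*g^4 - g^3*v^3 - 2*g^3*v^2 - g^3*v + g^2*v^4 + 2*g^2*v^3 + g^2*v^2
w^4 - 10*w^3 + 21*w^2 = w^2*(w - 7)*(w - 3)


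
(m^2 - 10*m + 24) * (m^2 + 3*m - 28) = m^4 - 7*m^3 - 34*m^2 + 352*m - 672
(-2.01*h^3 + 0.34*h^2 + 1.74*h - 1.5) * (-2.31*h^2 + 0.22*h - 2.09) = 4.6431*h^5 - 1.2276*h^4 + 0.256299999999999*h^3 + 3.1372*h^2 - 3.9666*h + 3.135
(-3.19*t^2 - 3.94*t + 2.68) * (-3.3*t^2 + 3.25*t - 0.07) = 10.527*t^4 + 2.6345*t^3 - 21.4257*t^2 + 8.9858*t - 0.1876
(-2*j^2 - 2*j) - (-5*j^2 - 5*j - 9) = 3*j^2 + 3*j + 9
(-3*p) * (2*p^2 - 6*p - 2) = -6*p^3 + 18*p^2 + 6*p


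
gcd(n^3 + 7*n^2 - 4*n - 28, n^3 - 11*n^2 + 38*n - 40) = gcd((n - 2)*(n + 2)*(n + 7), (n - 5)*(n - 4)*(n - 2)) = n - 2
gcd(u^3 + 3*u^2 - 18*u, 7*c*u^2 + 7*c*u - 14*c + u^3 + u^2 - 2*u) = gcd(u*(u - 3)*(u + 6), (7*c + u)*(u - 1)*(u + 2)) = 1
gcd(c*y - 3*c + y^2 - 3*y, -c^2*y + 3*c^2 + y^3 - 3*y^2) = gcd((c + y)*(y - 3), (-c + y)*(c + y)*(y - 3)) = c*y - 3*c + y^2 - 3*y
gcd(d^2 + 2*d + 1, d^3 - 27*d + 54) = 1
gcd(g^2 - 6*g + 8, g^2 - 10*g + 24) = g - 4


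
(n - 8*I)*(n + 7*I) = n^2 - I*n + 56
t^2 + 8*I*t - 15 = (t + 3*I)*(t + 5*I)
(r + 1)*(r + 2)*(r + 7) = r^3 + 10*r^2 + 23*r + 14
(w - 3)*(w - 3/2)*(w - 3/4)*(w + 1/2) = w^4 - 19*w^3/4 + 21*w^2/4 + 9*w/16 - 27/16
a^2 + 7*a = a*(a + 7)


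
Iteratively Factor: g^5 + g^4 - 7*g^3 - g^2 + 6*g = (g)*(g^4 + g^3 - 7*g^2 - g + 6) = g*(g - 1)*(g^3 + 2*g^2 - 5*g - 6) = g*(g - 2)*(g - 1)*(g^2 + 4*g + 3) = g*(g - 2)*(g - 1)*(g + 1)*(g + 3)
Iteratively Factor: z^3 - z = (z + 1)*(z^2 - z) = (z - 1)*(z + 1)*(z)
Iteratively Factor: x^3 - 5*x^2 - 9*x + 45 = (x - 3)*(x^2 - 2*x - 15) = (x - 3)*(x + 3)*(x - 5)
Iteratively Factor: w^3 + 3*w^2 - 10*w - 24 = (w + 4)*(w^2 - w - 6) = (w - 3)*(w + 4)*(w + 2)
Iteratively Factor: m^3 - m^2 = (m - 1)*(m^2) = m*(m - 1)*(m)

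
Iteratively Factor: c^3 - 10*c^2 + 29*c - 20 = (c - 1)*(c^2 - 9*c + 20) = (c - 5)*(c - 1)*(c - 4)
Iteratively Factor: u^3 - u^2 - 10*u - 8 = (u + 1)*(u^2 - 2*u - 8) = (u + 1)*(u + 2)*(u - 4)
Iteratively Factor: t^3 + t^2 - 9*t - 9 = (t + 1)*(t^2 - 9) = (t + 1)*(t + 3)*(t - 3)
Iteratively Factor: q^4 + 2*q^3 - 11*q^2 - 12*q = (q + 1)*(q^3 + q^2 - 12*q) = q*(q + 1)*(q^2 + q - 12) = q*(q + 1)*(q + 4)*(q - 3)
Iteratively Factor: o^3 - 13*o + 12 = (o + 4)*(o^2 - 4*o + 3) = (o - 3)*(o + 4)*(o - 1)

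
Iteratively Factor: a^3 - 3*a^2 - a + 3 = (a - 3)*(a^2 - 1) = (a - 3)*(a + 1)*(a - 1)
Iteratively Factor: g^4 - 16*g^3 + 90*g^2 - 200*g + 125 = (g - 1)*(g^3 - 15*g^2 + 75*g - 125) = (g - 5)*(g - 1)*(g^2 - 10*g + 25) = (g - 5)^2*(g - 1)*(g - 5)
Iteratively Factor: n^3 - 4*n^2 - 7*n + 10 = (n + 2)*(n^2 - 6*n + 5) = (n - 1)*(n + 2)*(n - 5)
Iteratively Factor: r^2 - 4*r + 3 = (r - 3)*(r - 1)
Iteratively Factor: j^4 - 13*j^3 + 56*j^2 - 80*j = (j - 4)*(j^3 - 9*j^2 + 20*j) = (j - 4)^2*(j^2 - 5*j) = (j - 5)*(j - 4)^2*(j)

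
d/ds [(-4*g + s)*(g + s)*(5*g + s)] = -19*g^2 + 4*g*s + 3*s^2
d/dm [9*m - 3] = 9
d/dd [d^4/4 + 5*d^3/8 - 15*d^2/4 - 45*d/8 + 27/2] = d^3 + 15*d^2/8 - 15*d/2 - 45/8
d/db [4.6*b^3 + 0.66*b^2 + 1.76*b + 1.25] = 13.8*b^2 + 1.32*b + 1.76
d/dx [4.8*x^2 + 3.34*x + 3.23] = 9.6*x + 3.34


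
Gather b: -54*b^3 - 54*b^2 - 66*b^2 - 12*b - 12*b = -54*b^3 - 120*b^2 - 24*b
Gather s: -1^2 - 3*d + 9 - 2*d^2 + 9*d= -2*d^2 + 6*d + 8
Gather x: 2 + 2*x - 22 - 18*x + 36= 16 - 16*x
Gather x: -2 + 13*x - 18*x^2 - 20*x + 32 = -18*x^2 - 7*x + 30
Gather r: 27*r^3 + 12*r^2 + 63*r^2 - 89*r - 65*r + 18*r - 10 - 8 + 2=27*r^3 + 75*r^2 - 136*r - 16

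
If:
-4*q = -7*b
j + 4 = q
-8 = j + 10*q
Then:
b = -16/77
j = -48/11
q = -4/11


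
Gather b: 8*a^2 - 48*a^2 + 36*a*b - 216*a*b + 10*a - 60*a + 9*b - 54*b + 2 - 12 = -40*a^2 - 50*a + b*(-180*a - 45) - 10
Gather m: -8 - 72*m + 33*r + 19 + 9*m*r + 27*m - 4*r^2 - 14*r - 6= m*(9*r - 45) - 4*r^2 + 19*r + 5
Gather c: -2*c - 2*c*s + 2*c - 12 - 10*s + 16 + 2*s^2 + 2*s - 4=-2*c*s + 2*s^2 - 8*s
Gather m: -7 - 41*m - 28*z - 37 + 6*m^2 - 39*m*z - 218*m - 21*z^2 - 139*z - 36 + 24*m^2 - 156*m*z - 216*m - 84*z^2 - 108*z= 30*m^2 + m*(-195*z - 475) - 105*z^2 - 275*z - 80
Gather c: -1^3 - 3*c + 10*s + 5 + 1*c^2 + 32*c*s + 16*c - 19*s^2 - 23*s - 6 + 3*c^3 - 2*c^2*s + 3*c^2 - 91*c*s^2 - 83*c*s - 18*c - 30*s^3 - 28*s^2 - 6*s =3*c^3 + c^2*(4 - 2*s) + c*(-91*s^2 - 51*s - 5) - 30*s^3 - 47*s^2 - 19*s - 2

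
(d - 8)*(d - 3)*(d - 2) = d^3 - 13*d^2 + 46*d - 48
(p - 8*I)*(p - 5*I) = p^2 - 13*I*p - 40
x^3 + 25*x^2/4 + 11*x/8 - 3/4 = (x - 1/4)*(x + 1/2)*(x + 6)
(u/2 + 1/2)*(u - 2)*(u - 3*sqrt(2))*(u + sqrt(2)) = u^4/2 - sqrt(2)*u^3 - u^3/2 - 4*u^2 + sqrt(2)*u^2 + 2*sqrt(2)*u + 3*u + 6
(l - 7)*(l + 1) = l^2 - 6*l - 7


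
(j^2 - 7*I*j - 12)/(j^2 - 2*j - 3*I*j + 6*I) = (j - 4*I)/(j - 2)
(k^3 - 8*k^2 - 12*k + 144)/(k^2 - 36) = (k^2 - 2*k - 24)/(k + 6)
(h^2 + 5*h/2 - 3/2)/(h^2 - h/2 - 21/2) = (2*h - 1)/(2*h - 7)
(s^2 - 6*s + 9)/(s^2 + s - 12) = (s - 3)/(s + 4)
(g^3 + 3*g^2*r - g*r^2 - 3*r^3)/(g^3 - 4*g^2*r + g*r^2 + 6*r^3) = (g^2 + 2*g*r - 3*r^2)/(g^2 - 5*g*r + 6*r^2)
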